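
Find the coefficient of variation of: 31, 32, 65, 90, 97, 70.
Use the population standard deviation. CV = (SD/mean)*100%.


Mean = 64.1667
SD = 25.5435
CV = (25.5435/64.1667)*100 = 39.8081%

CV = 39.8081%


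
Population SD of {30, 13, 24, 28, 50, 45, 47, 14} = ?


Mean = 31.3750
Variance = 185.4844
SD = sqrt(185.4844) = 13.6193

SD = 13.6193


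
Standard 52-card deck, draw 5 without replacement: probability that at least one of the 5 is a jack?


P(at least one) = 1 - P(none)
P(none) = (48/52) × (47/51) × (46/50) × (45/49) × (44/48) = 0.658842
P(at least one) = 1 - 0.658842 = 0.3412

P = 0.3412


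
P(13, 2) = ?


P(13,2) = 13!/11!
= 6227020800/39916800
= 156

P(13,2) = 156


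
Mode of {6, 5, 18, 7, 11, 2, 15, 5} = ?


Frequencies: 2:1, 5:2, 6:1, 7:1, 11:1, 15:1, 18:1
Max frequency = 2
Mode = 5

Mode = 5


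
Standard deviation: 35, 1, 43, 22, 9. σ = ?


Mean = 22.0000
Variance = 244.0000
SD = sqrt(244.0000) = 15.6205

SD = 15.6205


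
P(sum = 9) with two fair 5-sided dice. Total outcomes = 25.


Total outcomes = 5×5 = 25
Favorable (sum = 9): 2
P = 2/25 = 0.0800

P = 0.0800


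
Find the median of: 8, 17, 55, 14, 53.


Sorted: 8, 14, 17, 53, 55
n = 5 (odd)
Middle value = 17

Median = 17


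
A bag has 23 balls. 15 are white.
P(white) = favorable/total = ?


P = 15/23 = 0.6522

P = 0.6522


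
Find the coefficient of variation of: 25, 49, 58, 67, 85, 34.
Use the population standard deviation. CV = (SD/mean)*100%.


Mean = 53.0000
SD = 20.0250
CV = (20.0250/53.0000)*100 = 37.7830%

CV = 37.7830%


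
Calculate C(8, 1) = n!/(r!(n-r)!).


C(8,1) = 8!/(1! × 7!)
= 40320/(1 × 5040)
= 8

C(8,1) = 8


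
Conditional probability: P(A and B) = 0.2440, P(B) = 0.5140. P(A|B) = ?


P(A|B) = 0.2440/0.5140 = 0.4747

P(A|B) = 0.4747


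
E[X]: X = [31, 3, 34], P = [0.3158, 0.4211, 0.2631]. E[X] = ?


E[X] = 31*0.3158 + 3*0.4211 + 34*0.2631
= 9.7898 + 1.2633 + 8.9454
= 19.9985

E[X] = 19.9985


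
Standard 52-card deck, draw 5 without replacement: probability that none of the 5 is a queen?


P(no queens) = (48/52) × (47/51) × (46/50) × (45/49) × (44/48)
= 0.6588

P = 0.6588


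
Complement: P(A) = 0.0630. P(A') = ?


P(not A) = 1 - 0.0630 = 0.9370

P(not A) = 0.9370


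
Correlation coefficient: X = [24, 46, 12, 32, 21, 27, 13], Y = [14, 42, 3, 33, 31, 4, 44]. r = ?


Mean X = 25.0000, Mean Y = 24.4286
SD X = 10.849621, SD Y = 16.007651
Cov = 59.428571
r = 59.428571/(10.849621*16.007651) = 0.3422

r = 0.3422


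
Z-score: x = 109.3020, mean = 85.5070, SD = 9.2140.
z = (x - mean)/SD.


z = (109.3020 - 85.5070)/9.2140
= 23.7950/9.2140
= 2.5825

z = 2.5825


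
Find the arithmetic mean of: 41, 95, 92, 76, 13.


Sum = 41 + 95 + 92 + 76 + 13 = 317
n = 5
Mean = 317/5 = 63.4000

Mean = 63.4000


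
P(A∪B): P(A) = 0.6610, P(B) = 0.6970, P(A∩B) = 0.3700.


P(A∪B) = 0.6610 + 0.6970 - 0.3700
= 1.3580 - 0.3700
= 0.9880

P(A∪B) = 0.9880


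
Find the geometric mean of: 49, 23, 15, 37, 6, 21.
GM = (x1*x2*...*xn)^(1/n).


Product = 49 × 23 × 15 × 37 × 6 × 21 = 78811110
GM = 78811110^(1/6) = 20.7061

GM = 20.7061


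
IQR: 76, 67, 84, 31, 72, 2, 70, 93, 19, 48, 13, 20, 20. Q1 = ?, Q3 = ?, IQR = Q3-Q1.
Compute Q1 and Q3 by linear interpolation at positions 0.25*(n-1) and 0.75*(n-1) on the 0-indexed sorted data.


Sorted: 2, 13, 19, 20, 20, 31, 48, 67, 70, 72, 76, 84, 93
Q1 (25th %ile) = 20.0000
Q3 (75th %ile) = 72.0000
IQR = 72.0000 - 20.0000 = 52.0000

IQR = 52.0000


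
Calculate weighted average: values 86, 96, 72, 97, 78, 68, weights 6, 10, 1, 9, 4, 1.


Numerator = 86*6 + 96*10 + 72*1 + 97*9 + 78*4 + 68*1 = 2801
Denominator = 6 + 10 + 1 + 9 + 4 + 1 = 31
WM = 2801/31 = 90.3548

WM = 90.3548


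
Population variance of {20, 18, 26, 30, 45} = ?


Mean = 27.8000
Squared deviations: 60.8400, 96.0400, 3.2400, 4.8400, 295.8400
Sum = 460.8000
Variance = 460.8000/5 = 92.1600

Variance = 92.1600


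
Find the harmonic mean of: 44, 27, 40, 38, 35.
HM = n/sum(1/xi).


Sum of reciprocals = 1/44 + 1/27 + 1/40 + 1/38 + 1/35 = 0.139652
HM = 5/0.139652 = 35.8034

HM = 35.8034


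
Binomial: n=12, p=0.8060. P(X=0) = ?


C(12,0) = 1
p^0 = 1.000000
(1-p)^12 = 2.841978e-09
P = 1 * 1.000000 * 2.841978e-09 = 2.8420e-09

P(X=0) = 2.8420e-09


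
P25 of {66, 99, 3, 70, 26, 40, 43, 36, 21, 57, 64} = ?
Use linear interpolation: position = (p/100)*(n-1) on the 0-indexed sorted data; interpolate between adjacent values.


Sorted: 3, 21, 26, 36, 40, 43, 57, 64, 66, 70, 99
n = 11
Index = 25/100 * 10 = 2.5000
Lower = data[2] = 26, Upper = data[3] = 36
P25 = 26 + 0.5000*(10) = 31.0000

P25 = 31.0000


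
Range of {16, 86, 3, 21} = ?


Max = 86, Min = 3
Range = 86 - 3 = 83

Range = 83


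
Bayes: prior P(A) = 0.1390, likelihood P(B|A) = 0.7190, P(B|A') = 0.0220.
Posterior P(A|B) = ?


P(B) = P(B|A)*P(A) + P(B|A')*P(A')
= 0.7190*0.1390 + 0.0220*0.8610
= 0.099941 + 0.018942 = 0.118883
P(A|B) = 0.099941/0.118883 = 0.8407

P(A|B) = 0.8407


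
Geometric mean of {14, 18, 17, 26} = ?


Product = 14 × 18 × 17 × 26 = 111384
GM = 111384^(1/4) = 18.2686

GM = 18.2686


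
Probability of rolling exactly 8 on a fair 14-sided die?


Favorable outcomes (roll = 8): 1
Total outcomes = 14
P = 1/14 = 0.0714

P = 0.0714


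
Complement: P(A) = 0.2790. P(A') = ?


P(not A) = 1 - 0.2790 = 0.7210

P(not A) = 0.7210


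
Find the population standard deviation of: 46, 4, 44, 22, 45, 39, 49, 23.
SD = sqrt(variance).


Mean = 34.0000
Variance = 222.5000
SD = sqrt(222.5000) = 14.9164

SD = 14.9164


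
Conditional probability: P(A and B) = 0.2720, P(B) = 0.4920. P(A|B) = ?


P(A|B) = 0.2720/0.4920 = 0.5528

P(A|B) = 0.5528


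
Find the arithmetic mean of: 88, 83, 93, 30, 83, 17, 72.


Sum = 88 + 83 + 93 + 30 + 83 + 17 + 72 = 466
n = 7
Mean = 466/7 = 66.5714

Mean = 66.5714


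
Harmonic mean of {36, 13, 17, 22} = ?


Sum of reciprocals = 1/36 + 1/13 + 1/17 + 1/22 = 0.208979
HM = 4/0.208979 = 19.1407

HM = 19.1407


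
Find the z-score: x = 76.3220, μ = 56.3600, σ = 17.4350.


z = (76.3220 - 56.3600)/17.4350
= 19.9620/17.4350
= 1.1449

z = 1.1449


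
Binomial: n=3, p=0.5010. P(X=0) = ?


C(3,0) = 1
p^0 = 1.000000
(1-p)^3 = 0.124251
P = 1 * 1.000000 * 0.124251 = 0.1243

P(X=0) = 0.1243


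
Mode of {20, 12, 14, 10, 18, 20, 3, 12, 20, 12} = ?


Frequencies: 3:1, 10:1, 12:3, 14:1, 18:1, 20:3
Max frequency = 3
Mode = 12, 20

Mode = 12, 20


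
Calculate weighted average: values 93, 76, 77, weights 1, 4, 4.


Numerator = 93*1 + 76*4 + 77*4 = 705
Denominator = 1 + 4 + 4 = 9
WM = 705/9 = 78.3333

WM = 78.3333


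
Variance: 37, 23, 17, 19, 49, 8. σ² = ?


Mean = 25.5000
Squared deviations: 132.2500, 6.2500, 72.2500, 42.2500, 552.2500, 306.2500
Sum = 1111.5000
Variance = 1111.5000/6 = 185.2500

Variance = 185.2500


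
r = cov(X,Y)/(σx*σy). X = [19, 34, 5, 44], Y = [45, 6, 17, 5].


Mean X = 25.5000, Mean Y = 18.2500
SD X = 14.807093, SD Y = 16.145820
Cov = -124.375000
r = -124.375000/(14.807093*16.145820) = -0.5202

r = -0.5202


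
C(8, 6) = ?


C(8,6) = 8!/(6! × 2!)
= 40320/(720 × 2)
= 28

C(8,6) = 28


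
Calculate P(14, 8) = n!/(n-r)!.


P(14,8) = 14!/6!
= 87178291200/720
= 121080960

P(14,8) = 121080960


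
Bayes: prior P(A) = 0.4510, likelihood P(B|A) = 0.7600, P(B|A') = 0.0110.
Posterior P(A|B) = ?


P(B) = P(B|A)*P(A) + P(B|A')*P(A')
= 0.7600*0.4510 + 0.0110*0.5490
= 0.342760 + 0.006039 = 0.348799
P(A|B) = 0.342760/0.348799 = 0.9827

P(A|B) = 0.9827


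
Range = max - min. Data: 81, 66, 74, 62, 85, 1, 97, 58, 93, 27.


Max = 97, Min = 1
Range = 97 - 1 = 96

Range = 96


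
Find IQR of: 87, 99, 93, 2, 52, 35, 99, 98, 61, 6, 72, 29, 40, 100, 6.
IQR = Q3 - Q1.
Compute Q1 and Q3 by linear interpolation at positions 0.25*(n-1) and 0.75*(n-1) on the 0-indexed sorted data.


Sorted: 2, 6, 6, 29, 35, 40, 52, 61, 72, 87, 93, 98, 99, 99, 100
Q1 (25th %ile) = 32.0000
Q3 (75th %ile) = 95.5000
IQR = 95.5000 - 32.0000 = 63.5000

IQR = 63.5000


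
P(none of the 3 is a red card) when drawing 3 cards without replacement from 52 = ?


P(no red cards) = (26/52) × (25/51) × (24/50)
= 0.1176

P = 0.1176


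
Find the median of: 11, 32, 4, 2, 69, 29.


Sorted: 2, 4, 11, 29, 32, 69
n = 6 (even)
Middle values: 11 and 29
Median = (11+29)/2 = 20.0000

Median = 20.0000


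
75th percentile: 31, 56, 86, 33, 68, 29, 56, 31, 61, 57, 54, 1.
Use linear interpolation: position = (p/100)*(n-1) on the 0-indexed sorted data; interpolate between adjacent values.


Sorted: 1, 29, 31, 31, 33, 54, 56, 56, 57, 61, 68, 86
n = 12
Index = 75/100 * 11 = 8.2500
Lower = data[8] = 57, Upper = data[9] = 61
P75 = 57 + 0.2500*(4) = 58.0000

P75 = 58.0000


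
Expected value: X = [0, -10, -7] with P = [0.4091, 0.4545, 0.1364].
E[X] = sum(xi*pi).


E[X] = 0*0.4091 - 10*0.4545 - 7*0.1364
= 0 - 4.5450 - 0.9548
= -5.4998

E[X] = -5.4998


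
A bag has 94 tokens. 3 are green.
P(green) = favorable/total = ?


P = 3/94 = 0.0319

P = 0.0319


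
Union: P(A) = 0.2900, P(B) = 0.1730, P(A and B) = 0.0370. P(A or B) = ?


P(A∪B) = 0.2900 + 0.1730 - 0.0370
= 0.4630 - 0.0370
= 0.4260

P(A∪B) = 0.4260


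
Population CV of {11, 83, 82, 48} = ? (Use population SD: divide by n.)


Mean = 56.0000
SD = 29.5550
CV = (29.5550/56.0000)*100 = 52.7768%

CV = 52.7768%


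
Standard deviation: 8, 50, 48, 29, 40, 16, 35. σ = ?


Mean = 32.2857
Variance = 213.3469
SD = sqrt(213.3469) = 14.6064

SD = 14.6064


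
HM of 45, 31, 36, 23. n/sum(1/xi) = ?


Sum of reciprocals = 1/45 + 1/31 + 1/36 + 1/23 = 0.125736
HM = 4/0.125736 = 31.8126

HM = 31.8126


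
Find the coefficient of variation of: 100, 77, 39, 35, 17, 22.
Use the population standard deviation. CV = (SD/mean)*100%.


Mean = 48.3333
SD = 30.0869
CV = (30.0869/48.3333)*100 = 62.2488%

CV = 62.2488%


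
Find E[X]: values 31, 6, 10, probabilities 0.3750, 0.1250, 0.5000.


E[X] = 31*0.3750 + 6*0.1250 + 10*0.5000
= 11.6250 + 0.7500 + 5.0000
= 17.3750

E[X] = 17.3750


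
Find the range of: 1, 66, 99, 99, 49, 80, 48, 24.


Max = 99, Min = 1
Range = 99 - 1 = 98

Range = 98


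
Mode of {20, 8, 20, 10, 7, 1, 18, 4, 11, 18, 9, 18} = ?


Frequencies: 1:1, 4:1, 7:1, 8:1, 9:1, 10:1, 11:1, 18:3, 20:2
Max frequency = 3
Mode = 18

Mode = 18


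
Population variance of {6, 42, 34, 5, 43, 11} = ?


Mean = 23.5000
Squared deviations: 306.2500, 342.2500, 110.2500, 342.2500, 380.2500, 156.2500
Sum = 1637.5000
Variance = 1637.5000/6 = 272.9167

Variance = 272.9167


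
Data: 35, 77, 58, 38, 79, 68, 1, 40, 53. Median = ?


Sorted: 1, 35, 38, 40, 53, 58, 68, 77, 79
n = 9 (odd)
Middle value = 53

Median = 53


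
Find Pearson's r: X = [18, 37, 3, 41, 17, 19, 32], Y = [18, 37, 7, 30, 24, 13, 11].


Mean X = 23.8571, Mean Y = 20.0000
SD X = 12.380037, SD Y = 10.056981
Cov = 87.285714
r = 87.285714/(12.380037*10.056981) = 0.7011

r = 0.7011


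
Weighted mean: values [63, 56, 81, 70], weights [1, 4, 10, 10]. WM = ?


Numerator = 63*1 + 56*4 + 81*10 + 70*10 = 1797
Denominator = 1 + 4 + 10 + 10 = 25
WM = 1797/25 = 71.8800

WM = 71.8800


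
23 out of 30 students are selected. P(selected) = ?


P = 23/30 = 0.7667

P = 0.7667


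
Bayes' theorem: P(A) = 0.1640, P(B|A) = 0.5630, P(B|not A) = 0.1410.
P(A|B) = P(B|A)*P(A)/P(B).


P(B) = P(B|A)*P(A) + P(B|A')*P(A')
= 0.5630*0.1640 + 0.1410*0.8360
= 0.092332 + 0.117876 = 0.210208
P(A|B) = 0.092332/0.210208 = 0.4392

P(A|B) = 0.4392


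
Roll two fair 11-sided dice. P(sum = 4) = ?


Total outcomes = 11×11 = 121
Favorable (sum = 4): 3
P = 3/121 = 0.0248

P = 0.0248


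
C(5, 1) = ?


C(5,1) = 5!/(1! × 4!)
= 120/(1 × 24)
= 5

C(5,1) = 5


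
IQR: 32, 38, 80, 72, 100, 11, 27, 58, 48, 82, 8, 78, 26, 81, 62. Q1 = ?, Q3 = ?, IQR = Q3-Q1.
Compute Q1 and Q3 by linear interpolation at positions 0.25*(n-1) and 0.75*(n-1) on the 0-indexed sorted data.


Sorted: 8, 11, 26, 27, 32, 38, 48, 58, 62, 72, 78, 80, 81, 82, 100
Q1 (25th %ile) = 29.5000
Q3 (75th %ile) = 79.0000
IQR = 79.0000 - 29.5000 = 49.5000

IQR = 49.5000


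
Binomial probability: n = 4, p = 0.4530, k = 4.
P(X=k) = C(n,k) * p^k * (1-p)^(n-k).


C(4,4) = 1
p^4 = 0.042111
(1-p)^0 = 1.000000
P = 1 * 0.042111 * 1.000000 = 0.0421

P(X=4) = 0.0421


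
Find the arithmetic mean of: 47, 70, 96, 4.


Sum = 47 + 70 + 96 + 4 = 217
n = 4
Mean = 217/4 = 54.2500

Mean = 54.2500


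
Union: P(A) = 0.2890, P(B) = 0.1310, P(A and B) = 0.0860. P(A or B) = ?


P(A∪B) = 0.2890 + 0.1310 - 0.0860
= 0.4200 - 0.0860
= 0.3340

P(A∪B) = 0.3340


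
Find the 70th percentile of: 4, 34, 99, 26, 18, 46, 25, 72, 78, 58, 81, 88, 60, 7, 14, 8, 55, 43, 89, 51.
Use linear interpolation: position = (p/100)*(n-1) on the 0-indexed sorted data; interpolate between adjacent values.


Sorted: 4, 7, 8, 14, 18, 25, 26, 34, 43, 46, 51, 55, 58, 60, 72, 78, 81, 88, 89, 99
n = 20
Index = 70/100 * 19 = 13.3000
Lower = data[13] = 60, Upper = data[14] = 72
P70 = 60 + 0.3000*(12) = 63.6000

P70 = 63.6000


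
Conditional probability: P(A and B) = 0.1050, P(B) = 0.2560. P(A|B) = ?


P(A|B) = 0.1050/0.2560 = 0.4102

P(A|B) = 0.4102


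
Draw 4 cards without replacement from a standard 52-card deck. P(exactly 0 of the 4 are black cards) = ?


Hypergeometric: P(X=0) = C(26,0)·C(26,4) / C(52,4)
= 1 × 14950 / 270725
= 14950/270725 = 0.0552

P = 0.0552


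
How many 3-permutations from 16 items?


P(16,3) = 16!/13!
= 20922789888000/6227020800
= 3360

P(16,3) = 3360


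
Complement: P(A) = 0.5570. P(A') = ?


P(not A) = 1 - 0.5570 = 0.4430

P(not A) = 0.4430


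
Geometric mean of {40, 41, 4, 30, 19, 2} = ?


Product = 40 × 41 × 4 × 30 × 19 × 2 = 7478400
GM = 7478400^(1/6) = 13.9841

GM = 13.9841


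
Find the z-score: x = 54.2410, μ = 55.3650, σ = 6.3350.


z = (54.2410 - 55.3650)/6.3350
= -1.1240/6.3350
= -0.1774

z = -0.1774


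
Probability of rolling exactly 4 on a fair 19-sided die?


Favorable outcomes (roll = 4): 1
Total outcomes = 19
P = 1/19 = 0.0526

P = 0.0526


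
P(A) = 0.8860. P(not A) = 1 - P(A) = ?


P(not A) = 1 - 0.8860 = 0.1140

P(not A) = 0.1140


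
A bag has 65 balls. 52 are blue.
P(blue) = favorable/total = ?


P = 52/65 = 0.8000

P = 0.8000


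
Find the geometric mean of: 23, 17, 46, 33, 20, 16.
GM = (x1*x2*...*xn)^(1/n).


Product = 23 × 17 × 46 × 33 × 20 × 16 = 189932160
GM = 189932160^(1/6) = 23.9754

GM = 23.9754


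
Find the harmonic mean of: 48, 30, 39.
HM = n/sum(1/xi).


Sum of reciprocals = 1/48 + 1/30 + 1/39 = 0.079808
HM = 3/0.079808 = 37.5904

HM = 37.5904


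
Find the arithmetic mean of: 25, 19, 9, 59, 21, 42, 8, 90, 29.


Sum = 25 + 19 + 9 + 59 + 21 + 42 + 8 + 90 + 29 = 302
n = 9
Mean = 302/9 = 33.5556

Mean = 33.5556


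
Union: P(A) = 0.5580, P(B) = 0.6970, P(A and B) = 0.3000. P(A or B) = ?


P(A∪B) = 0.5580 + 0.6970 - 0.3000
= 1.2550 - 0.3000
= 0.9550

P(A∪B) = 0.9550


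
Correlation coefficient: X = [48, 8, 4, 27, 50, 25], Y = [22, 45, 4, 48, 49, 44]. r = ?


Mean X = 27.0000, Mean Y = 35.3333
SD X = 17.625739, SD Y = 16.709944
Cov = 92.333333
r = 92.333333/(17.625739*16.709944) = 0.3135

r = 0.3135


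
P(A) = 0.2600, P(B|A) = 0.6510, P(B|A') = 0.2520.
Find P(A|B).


P(B) = P(B|A)*P(A) + P(B|A')*P(A')
= 0.6510*0.2600 + 0.2520*0.7400
= 0.169260 + 0.186480 = 0.355740
P(A|B) = 0.169260/0.355740 = 0.4758

P(A|B) = 0.4758


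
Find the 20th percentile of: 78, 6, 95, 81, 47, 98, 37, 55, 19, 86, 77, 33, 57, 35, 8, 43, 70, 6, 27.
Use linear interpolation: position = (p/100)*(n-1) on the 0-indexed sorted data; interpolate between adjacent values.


Sorted: 6, 6, 8, 19, 27, 33, 35, 37, 43, 47, 55, 57, 70, 77, 78, 81, 86, 95, 98
n = 19
Index = 20/100 * 18 = 3.6000
Lower = data[3] = 19, Upper = data[4] = 27
P20 = 19 + 0.6000*(8) = 23.8000

P20 = 23.8000


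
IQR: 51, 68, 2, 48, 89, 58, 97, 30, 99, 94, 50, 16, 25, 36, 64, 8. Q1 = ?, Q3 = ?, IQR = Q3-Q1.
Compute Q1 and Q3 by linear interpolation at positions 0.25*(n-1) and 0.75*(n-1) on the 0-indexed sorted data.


Sorted: 2, 8, 16, 25, 30, 36, 48, 50, 51, 58, 64, 68, 89, 94, 97, 99
Q1 (25th %ile) = 28.7500
Q3 (75th %ile) = 73.2500
IQR = 73.2500 - 28.7500 = 44.5000

IQR = 44.5000


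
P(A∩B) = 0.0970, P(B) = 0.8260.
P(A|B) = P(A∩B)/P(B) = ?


P(A|B) = 0.0970/0.8260 = 0.1174

P(A|B) = 0.1174


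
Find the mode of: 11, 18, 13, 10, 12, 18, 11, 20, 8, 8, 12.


Frequencies: 8:2, 10:1, 11:2, 12:2, 13:1, 18:2, 20:1
Max frequency = 2
Mode = 8, 11, 12, 18

Mode = 8, 11, 12, 18


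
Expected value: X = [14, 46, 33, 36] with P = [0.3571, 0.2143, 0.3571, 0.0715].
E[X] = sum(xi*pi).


E[X] = 14*0.3571 + 46*0.2143 + 33*0.3571 + 36*0.0715
= 4.9994 + 9.8578 + 11.7843 + 2.5740
= 29.2155

E[X] = 29.2155


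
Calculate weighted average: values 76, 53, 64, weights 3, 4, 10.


Numerator = 76*3 + 53*4 + 64*10 = 1080
Denominator = 3 + 4 + 10 = 17
WM = 1080/17 = 63.5294

WM = 63.5294


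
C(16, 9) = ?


C(16,9) = 16!/(9! × 7!)
= 20922789888000/(362880 × 5040)
= 11440

C(16,9) = 11440


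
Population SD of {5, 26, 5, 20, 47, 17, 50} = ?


Mean = 24.2857
Variance = 285.0612
SD = sqrt(285.0612) = 16.8838

SD = 16.8838


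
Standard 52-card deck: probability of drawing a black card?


26 black cards in 52 cards
P = 26/52 = 0.5000

P = 0.5000


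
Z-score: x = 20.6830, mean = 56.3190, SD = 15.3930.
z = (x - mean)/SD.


z = (20.6830 - 56.3190)/15.3930
= -35.6360/15.3930
= -2.3151

z = -2.3151


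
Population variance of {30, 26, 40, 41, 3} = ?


Mean = 28.0000
Squared deviations: 4.0000, 4.0000, 144.0000, 169.0000, 625.0000
Sum = 946.0000
Variance = 946.0000/5 = 189.2000

Variance = 189.2000


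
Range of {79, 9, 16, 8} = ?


Max = 79, Min = 8
Range = 79 - 8 = 71

Range = 71


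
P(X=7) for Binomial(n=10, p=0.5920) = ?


C(10,7) = 120
p^7 = 0.025483
(1-p)^3 = 0.067917
P = 120 * 0.025483 * 0.067917 = 0.2077

P(X=7) = 0.2077


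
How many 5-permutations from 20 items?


P(20,5) = 20!/15!
= 2432902008176640000/1307674368000
= 1860480

P(20,5) = 1860480


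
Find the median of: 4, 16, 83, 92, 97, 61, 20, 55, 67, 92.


Sorted: 4, 16, 20, 55, 61, 67, 83, 92, 92, 97
n = 10 (even)
Middle values: 61 and 67
Median = (61+67)/2 = 64.0000

Median = 64.0000


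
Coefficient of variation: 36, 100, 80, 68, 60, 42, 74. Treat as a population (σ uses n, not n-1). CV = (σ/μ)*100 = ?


Mean = 65.7143
SD = 20.4640
CV = (20.4640/65.7143)*100 = 31.1409%

CV = 31.1409%


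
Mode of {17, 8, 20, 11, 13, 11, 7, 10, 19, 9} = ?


Frequencies: 7:1, 8:1, 9:1, 10:1, 11:2, 13:1, 17:1, 19:1, 20:1
Max frequency = 2
Mode = 11

Mode = 11


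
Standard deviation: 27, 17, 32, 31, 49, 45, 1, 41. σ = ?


Mean = 30.3750
Variance = 216.2344
SD = sqrt(216.2344) = 14.7049

SD = 14.7049


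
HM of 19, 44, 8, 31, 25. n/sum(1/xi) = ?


Sum of reciprocals = 1/19 + 1/44 + 1/8 + 1/31 + 1/25 = 0.272617
HM = 5/0.272617 = 18.3408

HM = 18.3408


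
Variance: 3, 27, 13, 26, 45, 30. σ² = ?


Mean = 24.0000
Squared deviations: 441.0000, 9.0000, 121.0000, 4.0000, 441.0000, 36.0000
Sum = 1052.0000
Variance = 1052.0000/6 = 175.3333

Variance = 175.3333


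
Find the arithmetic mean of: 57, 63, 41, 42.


Sum = 57 + 63 + 41 + 42 = 203
n = 4
Mean = 203/4 = 50.7500

Mean = 50.7500


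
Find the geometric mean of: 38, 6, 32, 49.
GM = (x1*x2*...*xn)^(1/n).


Product = 38 × 6 × 32 × 49 = 357504
GM = 357504^(1/4) = 24.4523

GM = 24.4523


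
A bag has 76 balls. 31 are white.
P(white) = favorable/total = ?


P = 31/76 = 0.4079

P = 0.4079


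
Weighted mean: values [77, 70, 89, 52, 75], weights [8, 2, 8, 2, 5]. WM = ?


Numerator = 77*8 + 70*2 + 89*8 + 52*2 + 75*5 = 1947
Denominator = 8 + 2 + 8 + 2 + 5 = 25
WM = 1947/25 = 77.8800

WM = 77.8800


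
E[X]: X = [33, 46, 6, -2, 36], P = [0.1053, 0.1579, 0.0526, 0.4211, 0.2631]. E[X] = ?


E[X] = 33*0.1053 + 46*0.1579 + 6*0.0526 - 2*0.4211 + 36*0.2631
= 3.4749 + 7.2634 + 0.3156 - 0.8422 + 9.4716
= 19.6833

E[X] = 19.6833


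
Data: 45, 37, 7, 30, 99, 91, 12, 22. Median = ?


Sorted: 7, 12, 22, 30, 37, 45, 91, 99
n = 8 (even)
Middle values: 30 and 37
Median = (30+37)/2 = 33.5000

Median = 33.5000


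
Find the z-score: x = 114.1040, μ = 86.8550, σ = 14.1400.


z = (114.1040 - 86.8550)/14.1400
= 27.2490/14.1400
= 1.9271

z = 1.9271


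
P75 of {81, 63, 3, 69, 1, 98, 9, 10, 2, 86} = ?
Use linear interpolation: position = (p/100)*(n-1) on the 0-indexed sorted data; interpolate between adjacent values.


Sorted: 1, 2, 3, 9, 10, 63, 69, 81, 86, 98
n = 10
Index = 75/100 * 9 = 6.7500
Lower = data[6] = 69, Upper = data[7] = 81
P75 = 69 + 0.7500*(12) = 78.0000

P75 = 78.0000


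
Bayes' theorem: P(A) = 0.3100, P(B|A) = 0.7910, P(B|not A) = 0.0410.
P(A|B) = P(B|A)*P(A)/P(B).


P(B) = P(B|A)*P(A) + P(B|A')*P(A')
= 0.7910*0.3100 + 0.0410*0.6900
= 0.245210 + 0.028290 = 0.273500
P(A|B) = 0.245210/0.273500 = 0.8966

P(A|B) = 0.8966


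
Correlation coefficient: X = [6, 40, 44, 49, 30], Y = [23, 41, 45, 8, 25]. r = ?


Mean X = 33.8000, Mean Y = 28.4000
SD X = 15.236798, SD Y = 13.350655
Cov = 20.080000
r = 20.080000/(15.236798*13.350655) = 0.0987

r = 0.0987


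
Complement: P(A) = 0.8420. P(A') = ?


P(not A) = 1 - 0.8420 = 0.1580

P(not A) = 0.1580


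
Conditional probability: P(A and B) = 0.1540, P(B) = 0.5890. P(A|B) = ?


P(A|B) = 0.1540/0.5890 = 0.2615

P(A|B) = 0.2615


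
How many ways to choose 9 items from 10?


C(10,9) = 10!/(9! × 1!)
= 3628800/(362880 × 1)
= 10

C(10,9) = 10


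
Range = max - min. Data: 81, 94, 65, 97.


Max = 97, Min = 65
Range = 97 - 65 = 32

Range = 32


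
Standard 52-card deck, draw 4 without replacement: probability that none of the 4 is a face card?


P(no face cards) = (40/52) × (39/51) × (38/50) × (37/49)
= 0.3376

P = 0.3376


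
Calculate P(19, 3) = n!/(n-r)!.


P(19,3) = 19!/16!
= 121645100408832000/20922789888000
= 5814

P(19,3) = 5814


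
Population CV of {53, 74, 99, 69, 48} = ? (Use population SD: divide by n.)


Mean = 68.6000
SD = 18.0067
CV = (18.0067/68.6000)*100 = 26.2488%

CV = 26.2488%


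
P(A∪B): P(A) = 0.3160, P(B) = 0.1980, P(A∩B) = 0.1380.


P(A∪B) = 0.3160 + 0.1980 - 0.1380
= 0.5140 - 0.1380
= 0.3760

P(A∪B) = 0.3760


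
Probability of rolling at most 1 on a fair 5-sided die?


Favorable outcomes (roll ≤ 1): 1
Total outcomes = 5
P = 1/5 = 0.2000

P = 0.2000


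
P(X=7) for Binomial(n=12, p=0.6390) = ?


C(12,7) = 792
p^7 = 0.043502
(1-p)^5 = 0.006131
P = 792 * 0.043502 * 0.006131 = 0.2112

P(X=7) = 0.2112


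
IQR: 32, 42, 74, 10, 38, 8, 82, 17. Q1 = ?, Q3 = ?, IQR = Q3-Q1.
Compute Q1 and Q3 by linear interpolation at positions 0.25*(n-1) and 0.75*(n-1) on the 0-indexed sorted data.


Sorted: 8, 10, 17, 32, 38, 42, 74, 82
Q1 (25th %ile) = 15.2500
Q3 (75th %ile) = 50.0000
IQR = 50.0000 - 15.2500 = 34.7500

IQR = 34.7500


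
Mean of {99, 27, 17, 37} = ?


Sum = 99 + 27 + 17 + 37 = 180
n = 4
Mean = 180/4 = 45.0000

Mean = 45.0000


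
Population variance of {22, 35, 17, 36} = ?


Mean = 27.5000
Squared deviations: 30.2500, 56.2500, 110.2500, 72.2500
Sum = 269.0000
Variance = 269.0000/4 = 67.2500

Variance = 67.2500


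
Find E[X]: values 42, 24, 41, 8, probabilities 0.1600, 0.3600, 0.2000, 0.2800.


E[X] = 42*0.1600 + 24*0.3600 + 41*0.2000 + 8*0.2800
= 6.7200 + 8.6400 + 8.2000 + 2.2400
= 25.8000

E[X] = 25.8000


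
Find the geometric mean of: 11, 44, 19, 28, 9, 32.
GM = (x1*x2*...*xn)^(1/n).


Product = 11 × 44 × 19 × 28 × 9 × 32 = 74156544
GM = 74156544^(1/6) = 20.4971

GM = 20.4971


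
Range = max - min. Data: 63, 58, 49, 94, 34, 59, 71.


Max = 94, Min = 34
Range = 94 - 34 = 60

Range = 60


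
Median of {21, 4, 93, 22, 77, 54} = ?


Sorted: 4, 21, 22, 54, 77, 93
n = 6 (even)
Middle values: 22 and 54
Median = (22+54)/2 = 38.0000

Median = 38.0000


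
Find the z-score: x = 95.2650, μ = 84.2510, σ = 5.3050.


z = (95.2650 - 84.2510)/5.3050
= 11.0140/5.3050
= 2.0762

z = 2.0762


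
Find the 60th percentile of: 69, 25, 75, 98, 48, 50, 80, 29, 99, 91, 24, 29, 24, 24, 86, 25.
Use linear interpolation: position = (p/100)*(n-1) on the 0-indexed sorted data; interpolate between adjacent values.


Sorted: 24, 24, 24, 25, 25, 29, 29, 48, 50, 69, 75, 80, 86, 91, 98, 99
n = 16
Index = 60/100 * 15 = 9.0000
Lower = data[9] = 69, Upper = data[10] = 75
P60 = 69 + 0*(6) = 69.0000

P60 = 69.0000


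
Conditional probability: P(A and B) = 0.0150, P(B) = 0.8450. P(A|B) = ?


P(A|B) = 0.0150/0.8450 = 0.0178

P(A|B) = 0.0178


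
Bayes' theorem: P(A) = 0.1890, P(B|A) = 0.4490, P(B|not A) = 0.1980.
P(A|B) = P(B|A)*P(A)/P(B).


P(B) = P(B|A)*P(A) + P(B|A')*P(A')
= 0.4490*0.1890 + 0.1980*0.8110
= 0.084861 + 0.160578 = 0.245439
P(A|B) = 0.084861/0.245439 = 0.3458

P(A|B) = 0.3458


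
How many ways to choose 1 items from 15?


C(15,1) = 15!/(1! × 14!)
= 1307674368000/(1 × 87178291200)
= 15

C(15,1) = 15


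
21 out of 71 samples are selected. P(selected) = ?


P = 21/71 = 0.2958

P = 0.2958


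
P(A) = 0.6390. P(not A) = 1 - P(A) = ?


P(not A) = 1 - 0.6390 = 0.3610

P(not A) = 0.3610


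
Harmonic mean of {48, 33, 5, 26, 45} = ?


Sum of reciprocals = 1/48 + 1/33 + 1/5 + 1/26 + 1/45 = 0.311820
HM = 5/0.311820 = 16.0349

HM = 16.0349


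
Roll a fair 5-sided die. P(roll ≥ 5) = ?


Favorable outcomes (roll ≥ 5): 1
Total outcomes = 5
P = 1/5 = 0.2000

P = 0.2000


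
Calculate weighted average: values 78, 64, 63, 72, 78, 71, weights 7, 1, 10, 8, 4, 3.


Numerator = 78*7 + 64*1 + 63*10 + 72*8 + 78*4 + 71*3 = 2341
Denominator = 7 + 1 + 10 + 8 + 4 + 3 = 33
WM = 2341/33 = 70.9394

WM = 70.9394


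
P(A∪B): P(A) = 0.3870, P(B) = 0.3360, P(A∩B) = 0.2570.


P(A∪B) = 0.3870 + 0.3360 - 0.2570
= 0.7230 - 0.2570
= 0.4660

P(A∪B) = 0.4660


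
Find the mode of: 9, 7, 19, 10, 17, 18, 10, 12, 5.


Frequencies: 5:1, 7:1, 9:1, 10:2, 12:1, 17:1, 18:1, 19:1
Max frequency = 2
Mode = 10

Mode = 10


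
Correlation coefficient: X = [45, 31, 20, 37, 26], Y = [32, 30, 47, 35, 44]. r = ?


Mean X = 31.8000, Mean Y = 37.6000
SD X = 8.657944, SD Y = 6.711185
Cov = -45.880000
r = -45.880000/(8.657944*6.711185) = -0.7896

r = -0.7896


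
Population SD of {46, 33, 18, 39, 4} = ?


Mean = 28.0000
Variance = 229.2000
SD = sqrt(229.2000) = 15.1394

SD = 15.1394


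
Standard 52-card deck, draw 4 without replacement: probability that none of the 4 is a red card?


P(no red cards) = (26/52) × (25/51) × (24/50) × (23/49)
= 0.0552

P = 0.0552


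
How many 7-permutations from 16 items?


P(16,7) = 16!/9!
= 20922789888000/362880
= 57657600

P(16,7) = 57657600


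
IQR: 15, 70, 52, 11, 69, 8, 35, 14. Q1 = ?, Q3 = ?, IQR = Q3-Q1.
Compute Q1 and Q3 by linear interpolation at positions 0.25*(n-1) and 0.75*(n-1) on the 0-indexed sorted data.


Sorted: 8, 11, 14, 15, 35, 52, 69, 70
Q1 (25th %ile) = 13.2500
Q3 (75th %ile) = 56.2500
IQR = 56.2500 - 13.2500 = 43.0000

IQR = 43.0000


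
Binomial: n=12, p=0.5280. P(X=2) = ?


C(12,2) = 66
p^2 = 0.278784
(1-p)^10 = 0.000549
P = 66 * 0.278784 * 0.000549 = 0.0101

P(X=2) = 0.0101


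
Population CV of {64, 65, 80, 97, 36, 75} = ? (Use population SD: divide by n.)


Mean = 69.5000
SD = 18.5719
CV = (18.5719/69.5000)*100 = 26.7222%

CV = 26.7222%


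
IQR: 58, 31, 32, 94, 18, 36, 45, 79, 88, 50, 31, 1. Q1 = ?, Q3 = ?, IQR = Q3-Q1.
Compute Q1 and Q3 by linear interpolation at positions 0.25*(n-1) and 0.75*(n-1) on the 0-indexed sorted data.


Sorted: 1, 18, 31, 31, 32, 36, 45, 50, 58, 79, 88, 94
Q1 (25th %ile) = 31.0000
Q3 (75th %ile) = 63.2500
IQR = 63.2500 - 31.0000 = 32.2500

IQR = 32.2500


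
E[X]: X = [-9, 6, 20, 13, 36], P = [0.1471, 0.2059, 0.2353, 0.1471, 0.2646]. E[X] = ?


E[X] = -9*0.1471 + 6*0.2059 + 20*0.2353 + 13*0.1471 + 36*0.2646
= -1.3239 + 1.2354 + 4.7060 + 1.9123 + 9.5256
= 16.0554

E[X] = 16.0554


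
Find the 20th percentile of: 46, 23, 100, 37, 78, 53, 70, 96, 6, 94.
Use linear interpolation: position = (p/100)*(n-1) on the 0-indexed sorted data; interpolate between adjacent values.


Sorted: 6, 23, 37, 46, 53, 70, 78, 94, 96, 100
n = 10
Index = 20/100 * 9 = 1.8000
Lower = data[1] = 23, Upper = data[2] = 37
P20 = 23 + 0.8000*(14) = 34.2000

P20 = 34.2000


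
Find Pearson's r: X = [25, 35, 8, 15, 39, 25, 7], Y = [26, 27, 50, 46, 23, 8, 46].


Mean X = 22.0000, Mean Y = 32.2857
SD X = 11.625096, SD Y = 14.309979
Cov = -124.000000
r = -124.000000/(11.625096*14.309979) = -0.7454

r = -0.7454


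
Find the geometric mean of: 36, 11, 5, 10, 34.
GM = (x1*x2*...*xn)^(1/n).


Product = 36 × 11 × 5 × 10 × 34 = 673200
GM = 673200^(1/5) = 14.6430

GM = 14.6430


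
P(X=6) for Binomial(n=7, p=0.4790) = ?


C(7,6) = 7
p^6 = 0.012079
(1-p)^1 = 0.521000
P = 7 * 0.012079 * 0.521000 = 0.0441

P(X=6) = 0.0441


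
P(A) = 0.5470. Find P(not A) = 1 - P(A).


P(not A) = 1 - 0.5470 = 0.4530

P(not A) = 0.4530


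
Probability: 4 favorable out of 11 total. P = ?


P = 4/11 = 0.3636

P = 0.3636


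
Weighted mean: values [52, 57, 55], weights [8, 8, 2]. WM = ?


Numerator = 52*8 + 57*8 + 55*2 = 982
Denominator = 8 + 8 + 2 = 18
WM = 982/18 = 54.5556

WM = 54.5556


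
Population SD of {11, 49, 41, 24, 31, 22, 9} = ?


Mean = 26.7143
Variance = 187.0612
SD = sqrt(187.0612) = 13.6770

SD = 13.6770


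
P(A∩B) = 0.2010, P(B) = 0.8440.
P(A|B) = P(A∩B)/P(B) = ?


P(A|B) = 0.2010/0.8440 = 0.2382

P(A|B) = 0.2382


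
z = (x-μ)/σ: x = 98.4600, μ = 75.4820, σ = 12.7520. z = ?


z = (98.4600 - 75.4820)/12.7520
= 22.9780/12.7520
= 1.8019

z = 1.8019


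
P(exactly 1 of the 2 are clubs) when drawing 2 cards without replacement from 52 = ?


Hypergeometric: P(X=1) = C(13,1)·C(39,1) / C(52,2)
= 13 × 39 / 1326
= 507/1326 = 0.3824

P = 0.3824


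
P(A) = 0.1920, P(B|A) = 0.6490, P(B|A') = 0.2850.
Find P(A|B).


P(B) = P(B|A)*P(A) + P(B|A')*P(A')
= 0.6490*0.1920 + 0.2850*0.8080
= 0.124608 + 0.230280 = 0.354888
P(A|B) = 0.124608/0.354888 = 0.3511

P(A|B) = 0.3511


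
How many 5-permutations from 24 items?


P(24,5) = 24!/19!
= 620448401733239439360000/121645100408832000
= 5100480

P(24,5) = 5100480


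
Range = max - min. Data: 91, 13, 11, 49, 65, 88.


Max = 91, Min = 11
Range = 91 - 11 = 80

Range = 80


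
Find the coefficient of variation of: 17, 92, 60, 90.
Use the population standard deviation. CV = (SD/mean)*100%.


Mean = 64.7500
SD = 30.3428
CV = (30.3428/64.7500)*100 = 46.8615%

CV = 46.8615%


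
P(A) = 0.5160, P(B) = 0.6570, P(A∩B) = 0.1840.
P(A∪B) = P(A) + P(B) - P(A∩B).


P(A∪B) = 0.5160 + 0.6570 - 0.1840
= 1.1730 - 0.1840
= 0.9890

P(A∪B) = 0.9890


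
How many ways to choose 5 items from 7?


C(7,5) = 7!/(5! × 2!)
= 5040/(120 × 2)
= 21

C(7,5) = 21


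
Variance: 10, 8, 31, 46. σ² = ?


Mean = 23.7500
Squared deviations: 189.0625, 248.0625, 52.5625, 495.0625
Sum = 984.7500
Variance = 984.7500/4 = 246.1875

Variance = 246.1875


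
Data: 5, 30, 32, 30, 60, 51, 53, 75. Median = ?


Sorted: 5, 30, 30, 32, 51, 53, 60, 75
n = 8 (even)
Middle values: 32 and 51
Median = (32+51)/2 = 41.5000

Median = 41.5000


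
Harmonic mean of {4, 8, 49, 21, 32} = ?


Sum of reciprocals = 1/4 + 1/8 + 1/49 + 1/21 + 1/32 = 0.474277
HM = 5/0.474277 = 10.5424

HM = 10.5424


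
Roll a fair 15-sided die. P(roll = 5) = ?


Favorable outcomes (roll = 5): 1
Total outcomes = 15
P = 1/15 = 0.0667

P = 0.0667


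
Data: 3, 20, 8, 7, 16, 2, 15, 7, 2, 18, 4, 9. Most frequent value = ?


Frequencies: 2:2, 3:1, 4:1, 7:2, 8:1, 9:1, 15:1, 16:1, 18:1, 20:1
Max frequency = 2
Mode = 2, 7

Mode = 2, 7


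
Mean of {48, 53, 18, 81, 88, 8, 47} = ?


Sum = 48 + 53 + 18 + 81 + 88 + 8 + 47 = 343
n = 7
Mean = 343/7 = 49.0000

Mean = 49.0000


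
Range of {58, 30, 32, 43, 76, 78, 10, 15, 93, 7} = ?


Max = 93, Min = 7
Range = 93 - 7 = 86

Range = 86


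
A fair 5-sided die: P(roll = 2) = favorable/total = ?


Favorable outcomes (roll = 2): 1
Total outcomes = 5
P = 1/5 = 0.2000

P = 0.2000


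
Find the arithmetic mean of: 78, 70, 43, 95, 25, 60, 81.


Sum = 78 + 70 + 43 + 95 + 25 + 60 + 81 = 452
n = 7
Mean = 452/7 = 64.5714

Mean = 64.5714


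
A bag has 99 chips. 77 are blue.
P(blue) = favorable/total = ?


P = 77/99 = 0.7778

P = 0.7778


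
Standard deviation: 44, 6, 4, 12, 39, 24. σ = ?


Mean = 21.5000
Variance = 242.5833
SD = sqrt(242.5833) = 15.5751

SD = 15.5751


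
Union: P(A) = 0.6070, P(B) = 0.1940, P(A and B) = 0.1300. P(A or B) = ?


P(A∪B) = 0.6070 + 0.1940 - 0.1300
= 0.8010 - 0.1300
= 0.6710

P(A∪B) = 0.6710


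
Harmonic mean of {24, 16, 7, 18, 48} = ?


Sum of reciprocals = 1/24 + 1/16 + 1/7 + 1/18 + 1/48 = 0.323413
HM = 5/0.323413 = 15.4601

HM = 15.4601


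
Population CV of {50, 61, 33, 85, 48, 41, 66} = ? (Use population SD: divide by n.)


Mean = 54.8571
SD = 16.0840
CV = (16.0840/54.8571)*100 = 29.3197%

CV = 29.3197%


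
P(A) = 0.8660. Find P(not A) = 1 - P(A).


P(not A) = 1 - 0.8660 = 0.1340

P(not A) = 0.1340


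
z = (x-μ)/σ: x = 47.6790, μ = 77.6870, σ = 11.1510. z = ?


z = (47.6790 - 77.6870)/11.1510
= -30.0080/11.1510
= -2.6911

z = -2.6911


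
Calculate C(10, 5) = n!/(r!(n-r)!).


C(10,5) = 10!/(5! × 5!)
= 3628800/(120 × 120)
= 252

C(10,5) = 252


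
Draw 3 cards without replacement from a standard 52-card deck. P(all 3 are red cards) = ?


P(all red cards) = (26/52) × (25/51) × (24/50)
= 0.1176

P = 0.1176


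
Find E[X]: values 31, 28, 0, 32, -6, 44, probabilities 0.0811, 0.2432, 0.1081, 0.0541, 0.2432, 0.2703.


E[X] = 31*0.0811 + 28*0.2432 + 0*0.1081 + 32*0.0541 - 6*0.2432 + 44*0.2703
= 2.5141 + 6.8096 + 0 + 1.7312 - 1.4592 + 11.8932
= 21.4889

E[X] = 21.4889


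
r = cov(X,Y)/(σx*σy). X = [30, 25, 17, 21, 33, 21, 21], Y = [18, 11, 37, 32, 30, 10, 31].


Mean X = 24.0000, Mean Y = 24.1429
SD X = 5.264436, SD Y = 10.133799
Cov = -12.714286
r = -12.714286/(5.264436*10.133799) = -0.2383

r = -0.2383


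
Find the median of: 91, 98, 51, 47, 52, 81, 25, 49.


Sorted: 25, 47, 49, 51, 52, 81, 91, 98
n = 8 (even)
Middle values: 51 and 52
Median = (51+52)/2 = 51.5000

Median = 51.5000


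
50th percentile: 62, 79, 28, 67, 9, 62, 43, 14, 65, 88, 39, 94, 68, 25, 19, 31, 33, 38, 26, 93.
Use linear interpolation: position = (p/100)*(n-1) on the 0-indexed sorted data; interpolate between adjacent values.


Sorted: 9, 14, 19, 25, 26, 28, 31, 33, 38, 39, 43, 62, 62, 65, 67, 68, 79, 88, 93, 94
n = 20
Index = 50/100 * 19 = 9.5000
Lower = data[9] = 39, Upper = data[10] = 43
P50 = 39 + 0.5000*(4) = 41.0000

P50 = 41.0000


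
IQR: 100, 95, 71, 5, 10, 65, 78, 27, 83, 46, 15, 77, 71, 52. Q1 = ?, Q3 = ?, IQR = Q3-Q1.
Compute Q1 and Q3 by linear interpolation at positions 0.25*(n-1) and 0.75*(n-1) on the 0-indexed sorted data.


Sorted: 5, 10, 15, 27, 46, 52, 65, 71, 71, 77, 78, 83, 95, 100
Q1 (25th %ile) = 31.7500
Q3 (75th %ile) = 77.7500
IQR = 77.7500 - 31.7500 = 46.0000

IQR = 46.0000


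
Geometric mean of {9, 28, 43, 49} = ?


Product = 9 × 28 × 43 × 49 = 530964
GM = 530964^(1/4) = 26.9939

GM = 26.9939


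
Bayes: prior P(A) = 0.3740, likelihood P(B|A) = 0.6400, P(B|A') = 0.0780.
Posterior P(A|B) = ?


P(B) = P(B|A)*P(A) + P(B|A')*P(A')
= 0.6400*0.3740 + 0.0780*0.6260
= 0.239360 + 0.048828 = 0.288188
P(A|B) = 0.239360/0.288188 = 0.8306

P(A|B) = 0.8306


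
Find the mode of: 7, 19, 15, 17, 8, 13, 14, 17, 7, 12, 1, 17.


Frequencies: 1:1, 7:2, 8:1, 12:1, 13:1, 14:1, 15:1, 17:3, 19:1
Max frequency = 3
Mode = 17

Mode = 17


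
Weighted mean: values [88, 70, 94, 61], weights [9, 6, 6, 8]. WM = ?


Numerator = 88*9 + 70*6 + 94*6 + 61*8 = 2264
Denominator = 9 + 6 + 6 + 8 = 29
WM = 2264/29 = 78.0690

WM = 78.0690


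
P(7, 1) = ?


P(7,1) = 7!/6!
= 5040/720
= 7

P(7,1) = 7


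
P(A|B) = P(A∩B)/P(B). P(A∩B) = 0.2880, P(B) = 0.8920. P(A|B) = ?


P(A|B) = 0.2880/0.8920 = 0.3229

P(A|B) = 0.3229


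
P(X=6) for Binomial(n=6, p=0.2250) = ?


C(6,6) = 1
p^6 = 0.000130
(1-p)^0 = 1.000000
P = 1 * 0.000130 * 1.000000 = 0.0001

P(X=6) = 0.0001


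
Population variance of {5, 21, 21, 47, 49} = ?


Mean = 28.6000
Squared deviations: 556.9600, 57.7600, 57.7600, 338.5600, 416.1600
Sum = 1427.2000
Variance = 1427.2000/5 = 285.4400

Variance = 285.4400


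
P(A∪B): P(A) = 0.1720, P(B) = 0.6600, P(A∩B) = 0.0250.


P(A∪B) = 0.1720 + 0.6600 - 0.0250
= 0.8320 - 0.0250
= 0.8070

P(A∪B) = 0.8070


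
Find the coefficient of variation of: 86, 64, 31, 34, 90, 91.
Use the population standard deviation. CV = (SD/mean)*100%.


Mean = 66.0000
SD = 25.3443
CV = (25.3443/66.0000)*100 = 38.4004%

CV = 38.4004%


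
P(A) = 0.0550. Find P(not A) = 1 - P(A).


P(not A) = 1 - 0.0550 = 0.9450

P(not A) = 0.9450


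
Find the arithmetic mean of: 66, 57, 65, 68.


Sum = 66 + 57 + 65 + 68 = 256
n = 4
Mean = 256/4 = 64.0000

Mean = 64.0000


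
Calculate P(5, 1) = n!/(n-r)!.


P(5,1) = 5!/4!
= 120/24
= 5

P(5,1) = 5


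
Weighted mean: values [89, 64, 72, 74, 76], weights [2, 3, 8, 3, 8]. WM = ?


Numerator = 89*2 + 64*3 + 72*8 + 74*3 + 76*8 = 1776
Denominator = 2 + 3 + 8 + 3 + 8 = 24
WM = 1776/24 = 74.0000

WM = 74.0000


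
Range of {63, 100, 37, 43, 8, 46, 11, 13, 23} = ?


Max = 100, Min = 8
Range = 100 - 8 = 92

Range = 92


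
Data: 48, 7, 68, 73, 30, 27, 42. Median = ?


Sorted: 7, 27, 30, 42, 48, 68, 73
n = 7 (odd)
Middle value = 42

Median = 42


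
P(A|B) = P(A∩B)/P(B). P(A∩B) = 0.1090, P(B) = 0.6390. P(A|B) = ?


P(A|B) = 0.1090/0.6390 = 0.1706

P(A|B) = 0.1706


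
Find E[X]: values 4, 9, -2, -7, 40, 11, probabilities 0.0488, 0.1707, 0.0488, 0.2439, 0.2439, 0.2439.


E[X] = 4*0.0488 + 9*0.1707 - 2*0.0488 - 7*0.2439 + 40*0.2439 + 11*0.2439
= 0.1952 + 1.5363 - 0.0976 - 1.7073 + 9.7560 + 2.6829
= 12.3655

E[X] = 12.3655


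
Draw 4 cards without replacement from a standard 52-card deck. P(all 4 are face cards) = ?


P(all face cards) = (12/52) × (11/51) × (10/50) × (9/49)
= 0.0018

P = 0.0018


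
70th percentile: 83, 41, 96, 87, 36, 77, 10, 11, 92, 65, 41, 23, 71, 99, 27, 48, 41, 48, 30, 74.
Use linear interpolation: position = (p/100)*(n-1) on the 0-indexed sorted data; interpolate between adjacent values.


Sorted: 10, 11, 23, 27, 30, 36, 41, 41, 41, 48, 48, 65, 71, 74, 77, 83, 87, 92, 96, 99
n = 20
Index = 70/100 * 19 = 13.3000
Lower = data[13] = 74, Upper = data[14] = 77
P70 = 74 + 0.3000*(3) = 74.9000

P70 = 74.9000


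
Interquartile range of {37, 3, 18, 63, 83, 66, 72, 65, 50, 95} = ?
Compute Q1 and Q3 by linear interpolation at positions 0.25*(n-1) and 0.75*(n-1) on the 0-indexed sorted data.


Sorted: 3, 18, 37, 50, 63, 65, 66, 72, 83, 95
Q1 (25th %ile) = 40.2500
Q3 (75th %ile) = 70.5000
IQR = 70.5000 - 40.2500 = 30.2500

IQR = 30.2500


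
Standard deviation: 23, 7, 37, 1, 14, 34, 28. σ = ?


Mean = 20.5714
Variance = 160.2449
SD = sqrt(160.2449) = 12.6588

SD = 12.6588


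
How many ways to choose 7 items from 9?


C(9,7) = 9!/(7! × 2!)
= 362880/(5040 × 2)
= 36

C(9,7) = 36


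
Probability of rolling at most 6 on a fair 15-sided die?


Favorable outcomes (roll ≤ 6): 6
Total outcomes = 15
P = 6/15 = 0.4000

P = 0.4000
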